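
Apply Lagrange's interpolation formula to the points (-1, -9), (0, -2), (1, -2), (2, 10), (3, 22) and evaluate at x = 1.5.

Lagrange interpolation formula:
P(x) = Σ yᵢ × Lᵢ(x)
where Lᵢ(x) = Π_{j≠i} (x - xⱼ)/(xᵢ - xⱼ)

L_0(1.5) = (1.5 - 0)/(-1 - 0) × (1.5 - 1)/(-1 - 1) × (1.5 - 2)/(-1 - 2) × (1.5 - 3)/(-1 - 3) = 0.023438
L_1(1.5) = (1.5 - (-1))/(0 - (-1)) × (1.5 - 1)/(0 - 1) × (1.5 - 2)/(0 - 2) × (1.5 - 3)/(0 - 3) = -0.156250
L_2(1.5) = (1.5 - (-1))/(1 - (-1)) × (1.5 - 0)/(1 - 0) × (1.5 - 2)/(1 - 2) × (1.5 - 3)/(1 - 3) = 0.703125
L_3(1.5) = (1.5 - (-1))/(2 - (-1)) × (1.5 - 0)/(2 - 0) × (1.5 - 1)/(2 - 1) × (1.5 - 3)/(2 - 3) = 0.468750
L_4(1.5) = (1.5 - (-1))/(3 - (-1)) × (1.5 - 0)/(3 - 0) × (1.5 - 1)/(3 - 1) × (1.5 - 2)/(3 - 2) = -0.039062

P(1.5) = (-9)×L_0(1.5) + (-2)×L_1(1.5) + (-2)×L_2(1.5) + 10×L_3(1.5) + 22×L_4(1.5)
P(1.5) = 2.523438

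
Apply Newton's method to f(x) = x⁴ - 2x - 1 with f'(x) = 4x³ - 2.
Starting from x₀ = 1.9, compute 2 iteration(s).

f(x) = x⁴ - 2x - 1
f'(x) = 4x³ - 2
x₀ = 1.9

Newton-Raphson formula: x_{n+1} = x_n - f(x_n)/f'(x_n)

Iteration 1:
  f(1.900000) = 8.232100
  f'(1.900000) = 25.436000
  x_1 = 1.900000 - 8.232100/25.436000 = 1.576360
Iteration 2:
  f(1.576360) = 2.022066
  f'(1.576360) = 13.668465
  x_2 = 1.576360 - 2.022066/13.668465 = 1.428424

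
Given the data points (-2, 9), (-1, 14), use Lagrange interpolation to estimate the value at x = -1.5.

Lagrange interpolation formula:
P(x) = Σ yᵢ × Lᵢ(x)
where Lᵢ(x) = Π_{j≠i} (x - xⱼ)/(xᵢ - xⱼ)

L_0(-1.5) = (-1.5 - (-1))/(-2 - (-1)) = 0.500000
L_1(-1.5) = (-1.5 - (-2))/(-1 - (-2)) = 0.500000

P(-1.5) = 9×L_0(-1.5) + 14×L_1(-1.5)
P(-1.5) = 11.500000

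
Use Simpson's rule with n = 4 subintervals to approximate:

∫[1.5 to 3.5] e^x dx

f(x) = e^x
a = 1.5, b = 3.5, n = 4
h = (b - a)/n = 0.500000

Simpson's rule: (h/3)[f(x₀) + 4f(x₁) + 2f(x₂) + ... + f(xₙ)]

x_0 = 1.5000, f(x_0) = 4.481689, coefficient = 1
x_1 = 2.0000, f(x_1) = 7.389056, coefficient = 4
x_2 = 2.5000, f(x_2) = 12.182494, coefficient = 2
x_3 = 3.0000, f(x_3) = 20.085537, coefficient = 4
x_4 = 3.5000, f(x_4) = 33.115452, coefficient = 1

I ≈ (0.500000/3) × 171.860501 = 28.643417
Exact value: 28.633763
Error: 0.009654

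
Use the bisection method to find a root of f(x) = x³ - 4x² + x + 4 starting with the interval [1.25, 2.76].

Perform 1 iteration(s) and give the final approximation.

f(x) = x³ - 4x² + x + 4
Initial interval: [1.25, 2.76]

Iteration 1:
  c_1 = (1.250000 + 2.760000)/2 = 2.005000
  f(c_1) = f(2.005000) = -2.014950
  f(a) × f(c) < 0, new interval: [1.250000, 2.005000]

After 1 iteration(s), the approximation is c_1 = 2.005000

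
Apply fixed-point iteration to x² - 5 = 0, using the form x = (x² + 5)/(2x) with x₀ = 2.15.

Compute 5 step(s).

Equation: x² - 5 = 0
Fixed-point form: x = (x² + 5)/(2x)
x₀ = 2.15

x_1 = g(2.150000) = 2.237791
x_2 = g(2.237791) = 2.236069
x_3 = g(2.236069) = 2.236068
x_4 = g(2.236068) = 2.236068
x_5 = g(2.236068) = 2.236068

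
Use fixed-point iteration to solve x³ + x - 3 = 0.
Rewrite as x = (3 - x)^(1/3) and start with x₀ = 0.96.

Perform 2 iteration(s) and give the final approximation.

Equation: x³ + x - 3 = 0
Fixed-point form: x = (3 - x)^(1/3)
x₀ = 0.96

x_1 = g(0.960000) = 1.268265
x_2 = g(1.268265) = 1.200864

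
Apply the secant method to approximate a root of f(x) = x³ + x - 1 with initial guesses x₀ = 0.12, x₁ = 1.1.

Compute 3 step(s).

f(x) = x³ + x - 1
x₀ = 0.12, x₁ = 1.1

Secant formula: x_{n+1} = x_n - f(x_n)(x_n - x_{n-1})/(f(x_n) - f(x_{n-1}))

Iteration 1:
  f(0.120000) = -0.878272
  f(1.100000) = 1.431000
  x_2 = 1.100000 - 1.431000×(1.100000 - 0.120000)/(1.431000 - (-0.878272))
       = 0.492718
Iteration 2:
  f(1.100000) = 1.431000
  f(0.492718) = -0.387665
  x_3 = 0.492718 - (-0.387665)×(0.492718 - 1.100000)/(-0.387665 - 1.431000)
       = 0.622165
Iteration 3:
  f(0.492718) = -0.387665
  f(0.622165) = -0.137001
  x_4 = 0.622165 - (-0.137001)×(0.622165 - 0.492718)/(-0.137001 - (-0.387665))
       = 0.692915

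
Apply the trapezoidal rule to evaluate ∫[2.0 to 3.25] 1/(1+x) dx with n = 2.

f(x) = 1/(1+x)
a = 2.0, b = 3.25, n = 2
h = (b - a)/n = 0.625000

Trapezoidal rule: (h/2)[f(x₀) + 2f(x₁) + 2f(x₂) + ... + f(xₙ)]

x_0 = 2.0000, f(x_0) = 0.333333, coefficient = 1
x_1 = 2.6250, f(x_1) = 0.275862, coefficient = 2
x_2 = 3.2500, f(x_2) = 0.235294, coefficient = 1

I ≈ (0.625000/2) × 1.120352 = 0.350110
Exact value: 0.348307
Error: 0.001803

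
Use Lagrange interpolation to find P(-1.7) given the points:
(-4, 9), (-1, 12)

Lagrange interpolation formula:
P(x) = Σ yᵢ × Lᵢ(x)
where Lᵢ(x) = Π_{j≠i} (x - xⱼ)/(xᵢ - xⱼ)

L_0(-1.7) = (-1.7 - (-1))/(-4 - (-1)) = 0.233333
L_1(-1.7) = (-1.7 - (-4))/(-1 - (-4)) = 0.766667

P(-1.7) = 9×L_0(-1.7) + 12×L_1(-1.7)
P(-1.7) = 11.300000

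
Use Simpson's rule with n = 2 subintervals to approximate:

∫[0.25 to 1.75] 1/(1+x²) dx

f(x) = 1/(1+x²)
a = 0.25, b = 1.75, n = 2
h = (b - a)/n = 0.750000

Simpson's rule: (h/3)[f(x₀) + 4f(x₁) + 2f(x₂) + ... + f(xₙ)]

x_0 = 0.2500, f(x_0) = 0.941176, coefficient = 1
x_1 = 1.0000, f(x_1) = 0.500000, coefficient = 4
x_2 = 1.7500, f(x_2) = 0.246154, coefficient = 1

I ≈ (0.750000/3) × 3.187330 = 0.796833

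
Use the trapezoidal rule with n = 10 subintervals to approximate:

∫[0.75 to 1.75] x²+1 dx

f(x) = x²+1
a = 0.75, b = 1.75, n = 10
h = (b - a)/n = 0.100000

Trapezoidal rule: (h/2)[f(x₀) + 2f(x₁) + 2f(x₂) + ... + f(xₙ)]

x_0 = 0.7500, f(x_0) = 1.562500, coefficient = 1
x_1 = 0.8500, f(x_1) = 1.722500, coefficient = 2
x_2 = 0.9500, f(x_2) = 1.902500, coefficient = 2
x_3 = 1.0500, f(x_3) = 2.102500, coefficient = 2
x_4 = 1.1500, f(x_4) = 2.322500, coefficient = 2
x_5 = 1.2500, f(x_5) = 2.562500, coefficient = 2
x_6 = 1.3500, f(x_6) = 2.822500, coefficient = 2
x_7 = 1.4500, f(x_7) = 3.102500, coefficient = 2
x_8 = 1.5500, f(x_8) = 3.402500, coefficient = 2
x_9 = 1.6500, f(x_9) = 3.722500, coefficient = 2
x_10 = 1.7500, f(x_10) = 4.062500, coefficient = 1

I ≈ (0.100000/2) × 52.950000 = 2.647500
Exact value: 2.645833
Error: 0.001667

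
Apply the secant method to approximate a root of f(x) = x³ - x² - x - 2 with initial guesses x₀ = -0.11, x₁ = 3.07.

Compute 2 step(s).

f(x) = x³ - x² - x - 2
x₀ = -0.11, x₁ = 3.07

Secant formula: x_{n+1} = x_n - f(x_n)(x_n - x_{n-1})/(f(x_n) - f(x_{n-1}))

Iteration 1:
  f(-0.110000) = -1.903431
  f(3.070000) = 14.439543
  x_2 = 3.070000 - 14.439543×(3.070000 - (-0.110000))/(14.439543 - (-1.903431))
       = 0.260368
Iteration 2:
  f(3.070000) = 14.439543
  f(0.260368) = -2.310508
  x_3 = 0.260368 - (-2.310508)×(0.260368 - 3.070000)/(-2.310508 - 14.439543)
       = 0.647929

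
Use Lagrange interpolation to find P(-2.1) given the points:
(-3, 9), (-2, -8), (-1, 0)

Lagrange interpolation formula:
P(x) = Σ yᵢ × Lᵢ(x)
where Lᵢ(x) = Π_{j≠i} (x - xⱼ)/(xᵢ - xⱼ)

L_0(-2.1) = (-2.1 - (-2))/(-3 - (-2)) × (-2.1 - (-1))/(-3 - (-1)) = 0.055000
L_1(-2.1) = (-2.1 - (-3))/(-2 - (-3)) × (-2.1 - (-1))/(-2 - (-1)) = 0.990000
L_2(-2.1) = (-2.1 - (-3))/(-1 - (-3)) × (-2.1 - (-2))/(-1 - (-2)) = -0.045000

P(-2.1) = 9×L_0(-2.1) + (-8)×L_1(-2.1) + 0×L_2(-2.1)
P(-2.1) = -7.425000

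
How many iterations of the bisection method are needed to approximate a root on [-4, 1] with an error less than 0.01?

We need (b-a)/2^n ≤ 0.01
(1 - (-4))/2^n ≤ 0.01
5/2^n ≤ 0.01
2^n ≥ 500
n ≥ log₂(500) = 8.97
n ≥ 9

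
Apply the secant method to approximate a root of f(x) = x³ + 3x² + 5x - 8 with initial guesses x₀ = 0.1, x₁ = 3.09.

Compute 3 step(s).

f(x) = x³ + 3x² + 5x - 8
x₀ = 0.1, x₁ = 3.09

Secant formula: x_{n+1} = x_n - f(x_n)(x_n - x_{n-1})/(f(x_n) - f(x_{n-1}))

Iteration 1:
  f(0.100000) = -7.469000
  f(3.090000) = 65.597929
  x_2 = 3.090000 - 65.597929×(3.090000 - 0.100000)/(65.597929 - (-7.469000))
       = 0.405642
Iteration 2:
  f(3.090000) = 65.597929
  f(0.405642) = -5.411409
  x_3 = 0.405642 - (-5.411409)×(0.405642 - 3.090000)/(-5.411409 - 65.597929)
       = 0.610209
Iteration 3:
  f(0.405642) = -5.411409
  f(0.610209) = -3.604678
  x_4 = 0.610209 - (-3.604678)×(0.610209 - 0.405642)/(-3.604678 - (-5.411409))
       = 1.018348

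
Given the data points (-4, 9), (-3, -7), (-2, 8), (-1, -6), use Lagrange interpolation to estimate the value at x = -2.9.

Lagrange interpolation formula:
P(x) = Σ yᵢ × Lᵢ(x)
where Lᵢ(x) = Π_{j≠i} (x - xⱼ)/(xᵢ - xⱼ)

L_0(-2.9) = (-2.9 - (-3))/(-4 - (-3)) × (-2.9 - (-2))/(-4 - (-2)) × (-2.9 - (-1))/(-4 - (-1)) = -0.028500
L_1(-2.9) = (-2.9 - (-4))/(-3 - (-4)) × (-2.9 - (-2))/(-3 - (-2)) × (-2.9 - (-1))/(-3 - (-1)) = 0.940500
L_2(-2.9) = (-2.9 - (-4))/(-2 - (-4)) × (-2.9 - (-3))/(-2 - (-3)) × (-2.9 - (-1))/(-2 - (-1)) = 0.104500
L_3(-2.9) = (-2.9 - (-4))/(-1 - (-4)) × (-2.9 - (-3))/(-1 - (-3)) × (-2.9 - (-2))/(-1 - (-2)) = -0.016500

P(-2.9) = 9×L_0(-2.9) + (-7)×L_1(-2.9) + 8×L_2(-2.9) + (-6)×L_3(-2.9)
P(-2.9) = -5.905000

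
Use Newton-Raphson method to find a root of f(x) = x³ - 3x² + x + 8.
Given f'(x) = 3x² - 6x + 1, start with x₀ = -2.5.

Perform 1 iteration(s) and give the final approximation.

f(x) = x³ - 3x² + x + 8
f'(x) = 3x² - 6x + 1
x₀ = -2.5

Newton-Raphson formula: x_{n+1} = x_n - f(x_n)/f'(x_n)

Iteration 1:
  f(-2.500000) = -28.875000
  f'(-2.500000) = 34.750000
  x_1 = -2.500000 - (-28.875000)/34.750000 = -1.669065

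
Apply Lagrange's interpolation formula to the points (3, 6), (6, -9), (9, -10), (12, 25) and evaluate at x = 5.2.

Lagrange interpolation formula:
P(x) = Σ yᵢ × Lᵢ(x)
where Lᵢ(x) = Π_{j≠i} (x - xⱼ)/(xᵢ - xⱼ)

L_0(5.2) = (5.2 - 6)/(3 - 6) × (5.2 - 9)/(3 - 9) × (5.2 - 12)/(3 - 12) = 0.127605
L_1(5.2) = (5.2 - 3)/(6 - 3) × (5.2 - 9)/(6 - 9) × (5.2 - 12)/(6 - 12) = 1.052741
L_2(5.2) = (5.2 - 3)/(9 - 3) × (5.2 - 6)/(9 - 6) × (5.2 - 12)/(9 - 12) = -0.221630
L_3(5.2) = (5.2 - 3)/(12 - 3) × (5.2 - 6)/(12 - 6) × (5.2 - 9)/(12 - 9) = 0.041284

P(5.2) = 6×L_0(5.2) + (-9)×L_1(5.2) + (-10)×L_2(5.2) + 25×L_3(5.2)
P(5.2) = -5.460642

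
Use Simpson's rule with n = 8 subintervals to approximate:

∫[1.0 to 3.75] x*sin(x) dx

f(x) = x*sin(x)
a = 1.0, b = 3.75, n = 8
h = (b - a)/n = 0.343750

Simpson's rule: (h/3)[f(x₀) + 4f(x₁) + 2f(x₂) + ... + f(xₙ)]

x_0 = 1.0000, f(x_0) = 0.841471, coefficient = 1
x_1 = 1.3438, f(x_1) = 1.309263, coefficient = 4
x_2 = 1.6875, f(x_2) = 1.676021, coefficient = 2
x_3 = 2.0312, f(x_3) = 1.819697, coefficient = 4
x_4 = 2.3750, f(x_4) = 1.647502, coefficient = 2
x_5 = 2.7188, f(x_5) = 1.115651, coefficient = 4
x_6 = 3.0625, f(x_6) = 0.241969, coefficient = 2
x_7 = 3.4062, f(x_7) = -0.891002, coefficient = 4
x_8 = 3.7500, f(x_8) = -2.143355, coefficient = 1

I ≈ (0.343750/3) × 19.243539 = 2.204989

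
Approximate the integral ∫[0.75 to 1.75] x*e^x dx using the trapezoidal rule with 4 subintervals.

f(x) = x*e^x
a = 0.75, b = 1.75, n = 4
h = (b - a)/n = 0.250000

Trapezoidal rule: (h/2)[f(x₀) + 2f(x₁) + 2f(x₂) + ... + f(xₙ)]

x_0 = 0.7500, f(x_0) = 1.587750, coefficient = 1
x_1 = 1.0000, f(x_1) = 2.718282, coefficient = 2
x_2 = 1.2500, f(x_2) = 4.362929, coefficient = 2
x_3 = 1.5000, f(x_3) = 6.722534, coefficient = 2
x_4 = 1.7500, f(x_4) = 10.070555, coefficient = 1

I ≈ (0.250000/2) × 39.265793 = 4.908224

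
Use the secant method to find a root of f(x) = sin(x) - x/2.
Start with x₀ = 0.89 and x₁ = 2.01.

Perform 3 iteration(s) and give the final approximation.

f(x) = sin(x) - x/2
x₀ = 0.89, x₁ = 2.01

Secant formula: x_{n+1} = x_n - f(x_n)(x_n - x_{n-1})/(f(x_n) - f(x_{n-1}))

Iteration 1:
  f(0.890000) = 0.332072
  f(2.010000) = -0.099909
  x_2 = 2.010000 - (-0.099909)×(2.010000 - 0.890000)/(-0.099909 - 0.332072)
       = 1.750964
Iteration 2:
  f(2.010000) = -0.099909
  f(1.750964) = 0.108331
  x_3 = 1.750964 - 0.108331×(1.750964 - 2.010000)/(0.108331 - (-0.099909))
       = 1.885720
Iteration 3:
  f(1.750964) = 0.108331
  f(1.885720) = 0.007960
  x_4 = 1.885720 - 0.007960×(1.885720 - 1.750964)/(0.007960 - 0.108331)
       = 1.896407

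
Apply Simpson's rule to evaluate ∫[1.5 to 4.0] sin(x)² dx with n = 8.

f(x) = sin(x)²
a = 1.5, b = 4.0, n = 8
h = (b - a)/n = 0.312500

Simpson's rule: (h/3)[f(x₀) + 4f(x₁) + 2f(x₂) + ... + f(xₙ)]

x_0 = 1.5000, f(x_0) = 0.994996, coefficient = 1
x_1 = 1.8125, f(x_1) = 0.942708, coefficient = 4
x_2 = 2.1250, f(x_2) = 0.723044, coefficient = 2
x_3 = 2.4375, f(x_3) = 0.419052, coefficient = 4
x_4 = 2.7500, f(x_4) = 0.145665, coefficient = 2
x_5 = 3.0625, f(x_5) = 0.006243, coefficient = 4
x_6 = 3.3750, f(x_6) = 0.053497, coefficient = 2
x_7 = 3.6875, f(x_7) = 0.269562, coefficient = 4
x_8 = 4.0000, f(x_8) = 0.572750, coefficient = 1

I ≈ (0.312500/3) × 9.962419 = 1.037752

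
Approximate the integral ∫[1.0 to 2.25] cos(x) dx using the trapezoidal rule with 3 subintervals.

f(x) = cos(x)
a = 1.0, b = 2.25, n = 3
h = (b - a)/n = 0.416667

Trapezoidal rule: (h/2)[f(x₀) + 2f(x₁) + 2f(x₂) + ... + f(xₙ)]

x_0 = 1.0000, f(x_0) = 0.540302, coefficient = 1
x_1 = 1.4167, f(x_1) = 0.153520, coefficient = 2
x_2 = 1.8333, f(x_2) = -0.259531, coefficient = 2
x_3 = 2.2500, f(x_3) = -0.628174, coefficient = 1

I ≈ (0.416667/2) × -0.299894 = -0.062478
Exact value: -0.063398
Error: 0.000920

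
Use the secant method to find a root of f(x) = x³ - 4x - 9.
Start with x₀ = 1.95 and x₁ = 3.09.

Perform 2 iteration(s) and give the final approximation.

f(x) = x³ - 4x - 9
x₀ = 1.95, x₁ = 3.09

Secant formula: x_{n+1} = x_n - f(x_n)(x_n - x_{n-1})/(f(x_n) - f(x_{n-1}))

Iteration 1:
  f(1.950000) = -9.385125
  f(3.090000) = 8.143629
  x_2 = 3.090000 - 8.143629×(3.090000 - 1.950000)/(8.143629 - (-9.385125))
       = 2.560371
Iteration 2:
  f(3.090000) = 8.143629
  f(2.560371) = -2.456973
  x_3 = 2.560371 - (-2.456973)×(2.560371 - 3.090000)/(-2.456973 - 8.143629)
       = 2.683127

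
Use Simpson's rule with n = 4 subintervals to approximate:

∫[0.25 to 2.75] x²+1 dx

f(x) = x²+1
a = 0.25, b = 2.75, n = 4
h = (b - a)/n = 0.625000

Simpson's rule: (h/3)[f(x₀) + 4f(x₁) + 2f(x₂) + ... + f(xₙ)]

x_0 = 0.2500, f(x_0) = 1.062500, coefficient = 1
x_1 = 0.8750, f(x_1) = 1.765625, coefficient = 4
x_2 = 1.5000, f(x_2) = 3.250000, coefficient = 2
x_3 = 2.1250, f(x_3) = 5.515625, coefficient = 4
x_4 = 2.7500, f(x_4) = 8.562500, coefficient = 1

I ≈ (0.625000/3) × 45.250000 = 9.427083
Exact value: 9.427083
Error: 0.000000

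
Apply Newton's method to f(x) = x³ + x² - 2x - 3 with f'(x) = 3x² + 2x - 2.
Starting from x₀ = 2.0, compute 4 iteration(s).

f(x) = x³ + x² - 2x - 3
f'(x) = 3x² + 2x - 2
x₀ = 2.0

Newton-Raphson formula: x_{n+1} = x_n - f(x_n)/f'(x_n)

Iteration 1:
  f(2.000000) = 5.000000
  f'(2.000000) = 14.000000
  x_1 = 2.000000 - 5.000000/14.000000 = 1.642857
Iteration 2:
  f(1.642857) = 0.847303
  f'(1.642857) = 9.382653
  x_2 = 1.642857 - 0.847303/9.382653 = 1.552552
Iteration 3:
  f(1.552552) = 0.047611
  f'(1.552552) = 8.336355
  x_3 = 1.552552 - 0.047611/8.336355 = 1.546841
Iteration 4:
  f(1.546841) = 0.000184
  f'(1.546841) = 8.271828
  x_4 = 1.546841 - 0.000184/8.271828 = 1.546818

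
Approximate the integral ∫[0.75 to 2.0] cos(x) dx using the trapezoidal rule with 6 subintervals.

f(x) = cos(x)
a = 0.75, b = 2.0, n = 6
h = (b - a)/n = 0.208333

Trapezoidal rule: (h/2)[f(x₀) + 2f(x₁) + 2f(x₂) + ... + f(xₙ)]

x_0 = 0.7500, f(x_0) = 0.731689, coefficient = 1
x_1 = 0.9583, f(x_1) = 0.574885, coefficient = 2
x_2 = 1.1667, f(x_2) = 0.393219, coefficient = 2
x_3 = 1.3750, f(x_3) = 0.194548, coefficient = 2
x_4 = 1.5833, f(x_4) = -0.012537, coefficient = 2
x_5 = 1.7917, f(x_5) = -0.219079, coefficient = 2
x_6 = 2.0000, f(x_6) = -0.416147, coefficient = 1

I ≈ (0.208333/2) × 2.177613 = 0.226835
Exact value: 0.227659
Error: 0.000824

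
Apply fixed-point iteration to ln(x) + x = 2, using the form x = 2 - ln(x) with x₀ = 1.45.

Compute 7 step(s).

Equation: ln(x) + x = 2
Fixed-point form: x = 2 - ln(x)
x₀ = 1.45

x_1 = g(1.450000) = 1.628436
x_2 = g(1.628436) = 1.512380
x_3 = g(1.512380) = 1.586316
x_4 = g(1.586316) = 1.538586
x_5 = g(1.538586) = 1.569136
x_6 = g(1.569136) = 1.549475
x_7 = g(1.549475) = 1.562084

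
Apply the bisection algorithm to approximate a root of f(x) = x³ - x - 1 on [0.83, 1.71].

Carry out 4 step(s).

f(x) = x³ - x - 1
Initial interval: [0.83, 1.71]

Iteration 1:
  c_1 = (0.830000 + 1.710000)/2 = 1.270000
  f(c_1) = f(1.270000) = -0.221617
  f(a) × f(c) ≥ 0, new interval: [1.270000, 1.710000]
Iteration 2:
  c_2 = (1.270000 + 1.710000)/2 = 1.490000
  f(c_2) = f(1.490000) = 0.817949
  f(a) × f(c) < 0, new interval: [1.270000, 1.490000]
Iteration 3:
  c_3 = (1.270000 + 1.490000)/2 = 1.380000
  f(c_3) = f(1.380000) = 0.248072
  f(a) × f(c) < 0, new interval: [1.270000, 1.380000]
Iteration 4:
  c_4 = (1.270000 + 1.380000)/2 = 1.325000
  f(c_4) = f(1.325000) = 0.001203
  f(a) × f(c) < 0, new interval: [1.270000, 1.325000]

After 4 iteration(s), the approximation is c_4 = 1.325000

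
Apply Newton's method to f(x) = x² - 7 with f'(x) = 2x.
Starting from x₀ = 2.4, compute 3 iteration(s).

f(x) = x² - 7
f'(x) = 2x
x₀ = 2.4

Newton-Raphson formula: x_{n+1} = x_n - f(x_n)/f'(x_n)

Iteration 1:
  f(2.400000) = -1.240000
  f'(2.400000) = 4.800000
  x_1 = 2.400000 - (-1.240000)/4.800000 = 2.658333
Iteration 2:
  f(2.658333) = 0.066736
  f'(2.658333) = 5.316667
  x_2 = 2.658333 - 0.066736/5.316667 = 2.645781
Iteration 3:
  f(2.645781) = 0.000158
  f'(2.645781) = 5.291562
  x_3 = 2.645781 - 0.000158/5.291562 = 2.645751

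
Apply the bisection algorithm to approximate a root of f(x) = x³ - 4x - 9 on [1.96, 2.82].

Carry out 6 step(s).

f(x) = x³ - 4x - 9
Initial interval: [1.96, 2.82]

Iteration 1:
  c_1 = (1.960000 + 2.820000)/2 = 2.390000
  f(c_1) = f(2.390000) = -4.908081
  f(a) × f(c) ≥ 0, new interval: [2.390000, 2.820000]
Iteration 2:
  c_2 = (2.390000 + 2.820000)/2 = 2.605000
  f(c_2) = f(2.605000) = -1.742405
  f(a) × f(c) ≥ 0, new interval: [2.605000, 2.820000]
Iteration 3:
  c_3 = (2.605000 + 2.820000)/2 = 2.712500
  f(c_3) = f(2.712500) = 0.107643
  f(a) × f(c) < 0, new interval: [2.605000, 2.712500]
Iteration 4:
  c_4 = (2.605000 + 2.712500)/2 = 2.658750
  f(c_4) = f(2.658750) = -0.840425
  f(a) × f(c) ≥ 0, new interval: [2.658750, 2.712500]
Iteration 5:
  c_5 = (2.658750 + 2.712500)/2 = 2.685625
  f(c_5) = f(2.685625) = -0.372210
  f(a) × f(c) ≥ 0, new interval: [2.685625, 2.712500]
Iteration 6:
  c_6 = (2.685625 + 2.712500)/2 = 2.699062
  f(c_6) = f(2.699062) = -0.133746
  f(a) × f(c) ≥ 0, new interval: [2.699062, 2.712500]

After 6 iteration(s), the approximation is c_6 = 2.699062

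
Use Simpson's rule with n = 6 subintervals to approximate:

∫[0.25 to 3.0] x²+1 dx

f(x) = x²+1
a = 0.25, b = 3.0, n = 6
h = (b - a)/n = 0.458333

Simpson's rule: (h/3)[f(x₀) + 4f(x₁) + 2f(x₂) + ... + f(xₙ)]

x_0 = 0.2500, f(x_0) = 1.062500, coefficient = 1
x_1 = 0.7083, f(x_1) = 1.501736, coefficient = 4
x_2 = 1.1667, f(x_2) = 2.361111, coefficient = 2
x_3 = 1.6250, f(x_3) = 3.640625, coefficient = 4
x_4 = 2.0833, f(x_4) = 5.340278, coefficient = 2
x_5 = 2.5417, f(x_5) = 7.460069, coefficient = 4
x_6 = 3.0000, f(x_6) = 10.000000, coefficient = 1

I ≈ (0.458333/3) × 76.875000 = 11.744792
Exact value: 11.744792
Error: 0.000000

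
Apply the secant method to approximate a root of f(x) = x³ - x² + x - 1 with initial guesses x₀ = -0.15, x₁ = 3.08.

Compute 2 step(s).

f(x) = x³ - x² + x - 1
x₀ = -0.15, x₁ = 3.08

Secant formula: x_{n+1} = x_n - f(x_n)(x_n - x_{n-1})/(f(x_n) - f(x_{n-1}))

Iteration 1:
  f(-0.150000) = -1.175875
  f(3.080000) = 21.811712
  x_2 = 3.080000 - 21.811712×(3.080000 - (-0.150000))/(21.811712 - (-1.175875))
       = 0.015223
Iteration 2:
  f(3.080000) = 21.811712
  f(0.015223) = -0.985005
  x_3 = 0.015223 - (-0.985005)×(0.015223 - 3.080000)/(-0.985005 - 21.811712)
       = 0.147646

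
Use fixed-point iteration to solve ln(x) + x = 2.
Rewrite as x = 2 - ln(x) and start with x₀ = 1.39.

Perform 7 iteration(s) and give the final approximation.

Equation: ln(x) + x = 2
Fixed-point form: x = 2 - ln(x)
x₀ = 1.39

x_1 = g(1.390000) = 1.670696
x_2 = g(1.670696) = 1.486760
x_3 = g(1.486760) = 1.603401
x_4 = g(1.603401) = 1.527873
x_5 = g(1.527873) = 1.576123
x_6 = g(1.576123) = 1.545032
x_7 = g(1.545032) = 1.564956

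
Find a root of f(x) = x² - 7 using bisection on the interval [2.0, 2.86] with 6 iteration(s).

f(x) = x² - 7
Initial interval: [2.0, 2.86]

Iteration 1:
  c_1 = (2.000000 + 2.860000)/2 = 2.430000
  f(c_1) = f(2.430000) = -1.095100
  f(a) × f(c) ≥ 0, new interval: [2.430000, 2.860000]
Iteration 2:
  c_2 = (2.430000 + 2.860000)/2 = 2.645000
  f(c_2) = f(2.645000) = -0.003975
  f(a) × f(c) ≥ 0, new interval: [2.645000, 2.860000]
Iteration 3:
  c_3 = (2.645000 + 2.860000)/2 = 2.752500
  f(c_3) = f(2.752500) = 0.576256
  f(a) × f(c) < 0, new interval: [2.645000, 2.752500]
Iteration 4:
  c_4 = (2.645000 + 2.752500)/2 = 2.698750
  f(c_4) = f(2.698750) = 0.283252
  f(a) × f(c) < 0, new interval: [2.645000, 2.698750]
Iteration 5:
  c_5 = (2.645000 + 2.698750)/2 = 2.671875
  f(c_5) = f(2.671875) = 0.138916
  f(a) × f(c) < 0, new interval: [2.645000, 2.671875]
Iteration 6:
  c_6 = (2.645000 + 2.671875)/2 = 2.658437
  f(c_6) = f(2.658437) = 0.067290
  f(a) × f(c) < 0, new interval: [2.645000, 2.658437]

After 6 iteration(s), the approximation is c_6 = 2.658437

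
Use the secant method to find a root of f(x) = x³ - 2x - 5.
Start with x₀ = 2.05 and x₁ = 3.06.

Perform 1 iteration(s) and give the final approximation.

f(x) = x³ - 2x - 5
x₀ = 2.05, x₁ = 3.06

Secant formula: x_{n+1} = x_n - f(x_n)(x_n - x_{n-1})/(f(x_n) - f(x_{n-1}))

Iteration 1:
  f(2.050000) = -0.484875
  f(3.060000) = 17.532616
  x_2 = 3.060000 - 17.532616×(3.060000 - 2.050000)/(17.532616 - (-0.484875))
       = 2.077180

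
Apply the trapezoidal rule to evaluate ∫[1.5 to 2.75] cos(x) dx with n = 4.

f(x) = cos(x)
a = 1.5, b = 2.75, n = 4
h = (b - a)/n = 0.312500

Trapezoidal rule: (h/2)[f(x₀) + 2f(x₁) + 2f(x₂) + ... + f(xₙ)]

x_0 = 1.5000, f(x_0) = 0.070737, coefficient = 1
x_1 = 1.8125, f(x_1) = -0.239357, coefficient = 2
x_2 = 2.1250, f(x_2) = -0.526266, coefficient = 2
x_3 = 2.4375, f(x_3) = -0.762199, coefficient = 2
x_4 = 2.7500, f(x_4) = -0.924302, coefficient = 1

I ≈ (0.312500/2) × -3.909211 = -0.610814
Exact value: -0.615834
Error: 0.005020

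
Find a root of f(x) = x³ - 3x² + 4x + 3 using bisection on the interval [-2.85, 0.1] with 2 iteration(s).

f(x) = x³ - 3x² + 4x + 3
Initial interval: [-2.85, 0.1]

Iteration 1:
  c_1 = (-2.850000 + 0.100000)/2 = -1.375000
  f(c_1) = f(-1.375000) = -10.771484
  f(a) × f(c) ≥ 0, new interval: [-1.375000, 0.100000]
Iteration 2:
  c_2 = (-1.375000 + 0.100000)/2 = -0.637500
  f(c_2) = f(-0.637500) = -1.028303
  f(a) × f(c) ≥ 0, new interval: [-0.637500, 0.100000]

After 2 iteration(s), the approximation is c_2 = -0.637500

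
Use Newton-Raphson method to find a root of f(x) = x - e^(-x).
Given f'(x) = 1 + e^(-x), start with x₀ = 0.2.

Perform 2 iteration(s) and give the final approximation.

f(x) = x - e^(-x)
f'(x) = 1 + e^(-x)
x₀ = 0.2

Newton-Raphson formula: x_{n+1} = x_n - f(x_n)/f'(x_n)

Iteration 1:
  f(0.200000) = -0.618731
  f'(0.200000) = 1.818731
  x_1 = 0.200000 - (-0.618731)/1.818731 = 0.540199
Iteration 2:
  f(0.540199) = -0.042433
  f'(0.540199) = 1.582632
  x_2 = 0.540199 - (-0.042433)/1.582632 = 0.567011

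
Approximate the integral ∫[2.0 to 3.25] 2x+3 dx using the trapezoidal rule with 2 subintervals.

f(x) = 2x+3
a = 2.0, b = 3.25, n = 2
h = (b - a)/n = 0.625000

Trapezoidal rule: (h/2)[f(x₀) + 2f(x₁) + 2f(x₂) + ... + f(xₙ)]

x_0 = 2.0000, f(x_0) = 7.000000, coefficient = 1
x_1 = 2.6250, f(x_1) = 8.250000, coefficient = 2
x_2 = 3.2500, f(x_2) = 9.500000, coefficient = 1

I ≈ (0.625000/2) × 33.000000 = 10.312500
Exact value: 10.312500
Error: 0.000000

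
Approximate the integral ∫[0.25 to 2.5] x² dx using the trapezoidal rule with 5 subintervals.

f(x) = x²
a = 0.25, b = 2.5, n = 5
h = (b - a)/n = 0.450000

Trapezoidal rule: (h/2)[f(x₀) + 2f(x₁) + 2f(x₂) + ... + f(xₙ)]

x_0 = 0.2500, f(x_0) = 0.062500, coefficient = 1
x_1 = 0.7000, f(x_1) = 0.490000, coefficient = 2
x_2 = 1.1500, f(x_2) = 1.322500, coefficient = 2
x_3 = 1.6000, f(x_3) = 2.560000, coefficient = 2
x_4 = 2.0500, f(x_4) = 4.202500, coefficient = 2
x_5 = 2.5000, f(x_5) = 6.250000, coefficient = 1

I ≈ (0.450000/2) × 23.462500 = 5.279063
Exact value: 5.203125
Error: 0.075938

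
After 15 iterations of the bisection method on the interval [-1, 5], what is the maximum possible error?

Bisection error bound: |error| ≤ (b-a)/2^n
|error| ≤ (5 - (-1))/2^15 = 6/2^15
|error| ≤ 0.0001831055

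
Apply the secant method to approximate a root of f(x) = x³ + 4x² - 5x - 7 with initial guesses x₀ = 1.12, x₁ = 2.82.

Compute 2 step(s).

f(x) = x³ + 4x² - 5x - 7
x₀ = 1.12, x₁ = 2.82

Secant formula: x_{n+1} = x_n - f(x_n)(x_n - x_{n-1})/(f(x_n) - f(x_{n-1}))

Iteration 1:
  f(1.120000) = -6.177472
  f(2.820000) = 33.135368
  x_2 = 2.820000 - 33.135368×(2.820000 - 1.120000)/(33.135368 - (-6.177472))
       = 1.387132
Iteration 2:
  f(2.820000) = 33.135368
  f(1.387132) = -3.570094
  x_3 = 1.387132 - (-3.570094)×(1.387132 - 2.820000)/(-3.570094 - 33.135368)
       = 1.526497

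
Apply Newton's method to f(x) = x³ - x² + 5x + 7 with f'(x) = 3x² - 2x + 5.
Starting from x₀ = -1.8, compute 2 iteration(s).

f(x) = x³ - x² + 5x + 7
f'(x) = 3x² - 2x + 5
x₀ = -1.8

Newton-Raphson formula: x_{n+1} = x_n - f(x_n)/f'(x_n)

Iteration 1:
  f(-1.800000) = -11.072000
  f'(-1.800000) = 18.320000
  x_1 = -1.800000 - (-11.072000)/18.320000 = -1.195633
Iteration 2:
  f(-1.195633) = -2.116909
  f'(-1.195633) = 11.679883
  x_2 = -1.195633 - (-2.116909)/11.679883 = -1.014389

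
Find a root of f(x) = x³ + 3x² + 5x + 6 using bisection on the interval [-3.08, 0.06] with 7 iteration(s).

f(x) = x³ + 3x² + 5x + 6
Initial interval: [-3.08, 0.06]

Iteration 1:
  c_1 = (-3.080000 + 0.060000)/2 = -1.510000
  f(c_1) = f(-1.510000) = 1.847349
  f(a) × f(c) < 0, new interval: [-3.080000, -1.510000]
Iteration 2:
  c_2 = (-3.080000 + (-1.510000))/2 = -2.295000
  f(c_2) = f(-2.295000) = -1.761747
  f(a) × f(c) ≥ 0, new interval: [-2.295000, -1.510000]
Iteration 3:
  c_3 = (-2.295000 + (-1.510000))/2 = -1.902500
  f(c_3) = f(-1.902500) = 0.459908
  f(a) × f(c) < 0, new interval: [-2.295000, -1.902500]
Iteration 4:
  c_4 = (-2.295000 + (-1.902500))/2 = -2.098750
  f(c_4) = f(-2.098750) = -0.523968
  f(a) × f(c) ≥ 0, new interval: [-2.098750, -1.902500]
Iteration 5:
  c_5 = (-2.098750 + (-1.902500))/2 = -2.000625
  f(c_5) = f(-2.000625) = -0.003126
  f(a) × f(c) ≥ 0, new interval: [-2.000625, -1.902500]
Iteration 6:
  c_6 = (-2.000625 + (-1.902500))/2 = -1.951562
  f(c_6) = f(-1.951562) = 0.235263
  f(a) × f(c) < 0, new interval: [-2.000625, -1.951562]
Iteration 7:
  c_7 = (-2.000625 + (-1.951562))/2 = -1.976094
  f(c_7) = f(-1.976094) = 0.117830
  f(a) × f(c) < 0, new interval: [-2.000625, -1.976094]

After 7 iteration(s), the approximation is c_7 = -1.976094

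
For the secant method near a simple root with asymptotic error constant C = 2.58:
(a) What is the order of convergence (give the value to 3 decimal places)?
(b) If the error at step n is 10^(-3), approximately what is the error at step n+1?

(a) Secant method has superlinear convergence with order φ = (1+√5)/2 ≈ 1.618.
    This means |e_{n+1}| ≈ C|e_n|^1.618.

(b) With |e_n| = 10^(-3) and C = 2.58:
    |e_{n+1}| ≈ 2.58 × (10^(-3))^1.618 = 2.58 × 10^(-4.85)

(a) ≈ 1.618 (golden ratio); (b) |e_{n+1}| ≈ 3.610e-05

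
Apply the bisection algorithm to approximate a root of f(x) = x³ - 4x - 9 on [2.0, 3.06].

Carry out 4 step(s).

f(x) = x³ - 4x - 9
Initial interval: [2.0, 3.06]

Iteration 1:
  c_1 = (2.000000 + 3.060000)/2 = 2.530000
  f(c_1) = f(2.530000) = -2.925723
  f(a) × f(c) ≥ 0, new interval: [2.530000, 3.060000]
Iteration 2:
  c_2 = (2.530000 + 3.060000)/2 = 2.795000
  f(c_2) = f(2.795000) = 1.654610
  f(a) × f(c) < 0, new interval: [2.530000, 2.795000]
Iteration 3:
  c_3 = (2.530000 + 2.795000)/2 = 2.662500
  f(c_3) = f(2.662500) = -0.775787
  f(a) × f(c) ≥ 0, new interval: [2.662500, 2.795000]
Iteration 4:
  c_4 = (2.662500 + 2.795000)/2 = 2.728750
  f(c_4) = f(2.728750) = 0.403481
  f(a) × f(c) < 0, new interval: [2.662500, 2.728750]

After 4 iteration(s), the approximation is c_4 = 2.728750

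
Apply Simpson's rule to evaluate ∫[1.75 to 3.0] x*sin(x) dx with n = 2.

f(x) = x*sin(x)
a = 1.75, b = 3.0, n = 2
h = (b - a)/n = 0.625000

Simpson's rule: (h/3)[f(x₀) + 4f(x₁) + 2f(x₂) + ... + f(xₙ)]

x_0 = 1.7500, f(x_0) = 1.721975, coefficient = 1
x_1 = 2.3750, f(x_1) = 1.647502, coefficient = 4
x_2 = 3.0000, f(x_2) = 0.423360, coefficient = 1

I ≈ (0.625000/3) × 8.735343 = 1.819863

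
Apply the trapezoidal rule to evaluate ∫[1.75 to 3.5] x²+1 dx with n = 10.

f(x) = x²+1
a = 1.75, b = 3.5, n = 10
h = (b - a)/n = 0.175000

Trapezoidal rule: (h/2)[f(x₀) + 2f(x₁) + 2f(x₂) + ... + f(xₙ)]

x_0 = 1.7500, f(x_0) = 4.062500, coefficient = 1
x_1 = 1.9250, f(x_1) = 4.705625, coefficient = 2
x_2 = 2.1000, f(x_2) = 5.410000, coefficient = 2
x_3 = 2.2750, f(x_3) = 6.175625, coefficient = 2
x_4 = 2.4500, f(x_4) = 7.002500, coefficient = 2
x_5 = 2.6250, f(x_5) = 7.890625, coefficient = 2
x_6 = 2.8000, f(x_6) = 8.840000, coefficient = 2
x_7 = 2.9750, f(x_7) = 9.850625, coefficient = 2
x_8 = 3.1500, f(x_8) = 10.922500, coefficient = 2
x_9 = 3.3250, f(x_9) = 12.055625, coefficient = 2
x_10 = 3.5000, f(x_10) = 13.250000, coefficient = 1

I ≈ (0.175000/2) × 163.018750 = 14.264141
Exact value: 14.255208
Error: 0.008932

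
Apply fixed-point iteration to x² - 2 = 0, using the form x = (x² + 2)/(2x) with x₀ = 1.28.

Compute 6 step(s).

Equation: x² - 2 = 0
Fixed-point form: x = (x² + 2)/(2x)
x₀ = 1.28

x_1 = g(1.280000) = 1.421250
x_2 = g(1.421250) = 1.414231
x_3 = g(1.414231) = 1.414214
x_4 = g(1.414214) = 1.414214
x_5 = g(1.414214) = 1.414214
x_6 = g(1.414214) = 1.414214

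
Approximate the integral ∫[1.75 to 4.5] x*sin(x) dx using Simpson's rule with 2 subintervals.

f(x) = x*sin(x)
a = 1.75, b = 4.5, n = 2
h = (b - a)/n = 1.375000

Simpson's rule: (h/3)[f(x₀) + 4f(x₁) + 2f(x₂) + ... + f(xₙ)]

x_0 = 1.7500, f(x_0) = 1.721975, coefficient = 1
x_1 = 3.1250, f(x_1) = 0.051850, coefficient = 4
x_2 = 4.5000, f(x_2) = -4.398886, coefficient = 1

I ≈ (1.375000/3) × -2.469511 = -1.131859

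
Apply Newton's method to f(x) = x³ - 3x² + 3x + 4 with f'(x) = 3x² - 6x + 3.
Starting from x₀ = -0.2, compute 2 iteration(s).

f(x) = x³ - 3x² + 3x + 4
f'(x) = 3x² - 6x + 3
x₀ = -0.2

Newton-Raphson formula: x_{n+1} = x_n - f(x_n)/f'(x_n)

Iteration 1:
  f(-0.200000) = 3.272000
  f'(-0.200000) = 4.320000
  x_1 = -0.200000 - 3.272000/4.320000 = -0.957407
Iteration 2:
  f(-0.957407) = -2.499696
  f'(-0.957407) = 11.494331
  x_2 = -0.957407 - (-2.499696)/11.494331 = -0.739935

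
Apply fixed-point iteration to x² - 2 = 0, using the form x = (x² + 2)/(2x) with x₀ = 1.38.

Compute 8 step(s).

Equation: x² - 2 = 0
Fixed-point form: x = (x² + 2)/(2x)
x₀ = 1.38

x_1 = g(1.380000) = 1.414638
x_2 = g(1.414638) = 1.414214
x_3 = g(1.414214) = 1.414214
x_4 = g(1.414214) = 1.414214
x_5 = g(1.414214) = 1.414214
x_6 = g(1.414214) = 1.414214
x_7 = g(1.414214) = 1.414214
x_8 = g(1.414214) = 1.414214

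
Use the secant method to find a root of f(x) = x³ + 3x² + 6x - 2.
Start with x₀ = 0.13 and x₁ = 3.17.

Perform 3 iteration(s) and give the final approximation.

f(x) = x³ + 3x² + 6x - 2
x₀ = 0.13, x₁ = 3.17

Secant formula: x_{n+1} = x_n - f(x_n)(x_n - x_{n-1})/(f(x_n) - f(x_{n-1}))

Iteration 1:
  f(0.130000) = -1.167103
  f(3.170000) = 79.021713
  x_2 = 3.170000 - 79.021713×(3.170000 - 0.130000)/(79.021713 - (-1.167103))
       = 0.174245
Iteration 2:
  f(3.170000) = 79.021713
  f(0.174245) = -0.858152
  x_3 = 0.174245 - (-0.858152)×(0.174245 - 3.170000)/(-0.858152 - 79.021713)
       = 0.206429
Iteration 3:
  f(0.174245) = -0.858152
  f(0.206429) = -0.624791
  x_4 = 0.206429 - (-0.624791)×(0.206429 - 0.174245)/(-0.624791 - (-0.858152))
       = 0.292596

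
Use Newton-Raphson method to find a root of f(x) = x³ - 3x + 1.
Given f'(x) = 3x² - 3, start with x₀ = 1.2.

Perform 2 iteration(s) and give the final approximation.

f(x) = x³ - 3x + 1
f'(x) = 3x² - 3
x₀ = 1.2

Newton-Raphson formula: x_{n+1} = x_n - f(x_n)/f'(x_n)

Iteration 1:
  f(1.200000) = -0.872000
  f'(1.200000) = 1.320000
  x_1 = 1.200000 - (-0.872000)/1.320000 = 1.860606
Iteration 2:
  f(1.860606) = 1.859330
  f'(1.860606) = 7.385565
  x_2 = 1.860606 - 1.859330/7.385565 = 1.608854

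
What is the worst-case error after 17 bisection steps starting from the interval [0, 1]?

Bisection error bound: |error| ≤ (b-a)/2^n
|error| ≤ (1 - 0)/2^17 = 1/2^17
|error| ≤ 0.0000076294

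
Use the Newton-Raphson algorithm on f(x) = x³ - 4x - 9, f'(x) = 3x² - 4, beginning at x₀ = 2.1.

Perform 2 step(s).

f(x) = x³ - 4x - 9
f'(x) = 3x² - 4
x₀ = 2.1

Newton-Raphson formula: x_{n+1} = x_n - f(x_n)/f'(x_n)

Iteration 1:
  f(2.100000) = -8.139000
  f'(2.100000) = 9.230000
  x_1 = 2.100000 - (-8.139000)/9.230000 = 2.981798
Iteration 2:
  f(2.981798) = 5.584341
  f'(2.981798) = 22.673367
  x_2 = 2.981798 - 5.584341/22.673367 = 2.735503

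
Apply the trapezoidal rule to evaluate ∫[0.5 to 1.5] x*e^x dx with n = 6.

f(x) = x*e^x
a = 0.5, b = 1.5, n = 6
h = (b - a)/n = 0.166667

Trapezoidal rule: (h/2)[f(x₀) + 2f(x₁) + 2f(x₂) + ... + f(xₙ)]

x_0 = 0.5000, f(x_0) = 0.824361, coefficient = 1
x_1 = 0.6667, f(x_1) = 1.298489, coefficient = 2
x_2 = 0.8333, f(x_2) = 1.917480, coefficient = 2
x_3 = 1.0000, f(x_3) = 2.718282, coefficient = 2
x_4 = 1.1667, f(x_4) = 3.746482, coefficient = 2
x_5 = 1.3333, f(x_5) = 5.058224, coefficient = 2
x_6 = 1.5000, f(x_6) = 6.722534, coefficient = 1

I ≈ (0.166667/2) × 37.024809 = 3.085401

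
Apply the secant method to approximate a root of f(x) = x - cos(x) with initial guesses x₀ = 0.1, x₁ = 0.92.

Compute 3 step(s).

f(x) = x - cos(x)
x₀ = 0.1, x₁ = 0.92

Secant formula: x_{n+1} = x_n - f(x_n)(x_n - x_{n-1})/(f(x_n) - f(x_{n-1}))

Iteration 1:
  f(0.100000) = -0.895004
  f(0.920000) = 0.314180
  x_2 = 0.920000 - 0.314180×(0.920000 - 0.100000)/(0.314180 - (-0.895004))
       = 0.706941
Iteration 2:
  f(0.920000) = 0.314180
  f(0.706941) = -0.053411
  x_3 = 0.706941 - (-0.053411)×(0.706941 - 0.920000)/(-0.053411 - 0.314180)
       = 0.737899
Iteration 3:
  f(0.706941) = -0.053411
  f(0.737899) = -0.001985
  x_4 = 0.737899 - (-0.001985)×(0.737899 - 0.706941)/(-0.001985 - (-0.053411))
       = 0.739094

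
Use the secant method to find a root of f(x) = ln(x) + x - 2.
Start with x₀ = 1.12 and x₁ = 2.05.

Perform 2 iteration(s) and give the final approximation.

f(x) = ln(x) + x - 2
x₀ = 1.12, x₁ = 2.05

Secant formula: x_{n+1} = x_n - f(x_n)(x_n - x_{n-1})/(f(x_n) - f(x_{n-1}))

Iteration 1:
  f(1.120000) = -0.766671
  f(2.050000) = 0.767840
  x_2 = 2.050000 - 0.767840×(2.050000 - 1.120000)/(0.767840 - (-0.766671))
       = 1.584646
Iteration 2:
  f(2.050000) = 0.767840
  f(1.584646) = 0.045007
  x_3 = 1.584646 - 0.045007×(1.584646 - 2.050000)/(0.045007 - 0.767840)
       = 1.555671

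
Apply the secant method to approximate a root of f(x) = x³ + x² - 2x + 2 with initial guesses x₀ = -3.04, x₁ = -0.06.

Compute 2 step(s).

f(x) = x³ + x² - 2x + 2
x₀ = -3.04, x₁ = -0.06

Secant formula: x_{n+1} = x_n - f(x_n)(x_n - x_{n-1})/(f(x_n) - f(x_{n-1}))

Iteration 1:
  f(-3.040000) = -10.772864
  f(-0.060000) = 2.123384
  x_2 = -0.060000 - 2.123384×(-0.060000 - (-3.040000))/(2.123384 - (-10.772864))
       = -0.550661
Iteration 2:
  f(-0.060000) = 2.123384
  f(-0.550661) = 3.237574
  x_3 = -0.550661 - 3.237574×(-0.550661 - (-0.060000))/(3.237574 - 2.123384)
       = 0.875084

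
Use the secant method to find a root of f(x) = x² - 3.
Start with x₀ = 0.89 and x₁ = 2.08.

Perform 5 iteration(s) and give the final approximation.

f(x) = x² - 3
x₀ = 0.89, x₁ = 2.08

Secant formula: x_{n+1} = x_n - f(x_n)(x_n - x_{n-1})/(f(x_n) - f(x_{n-1}))

Iteration 1:
  f(0.890000) = -2.207900
  f(2.080000) = 1.326400
  x_2 = 2.080000 - 1.326400×(2.080000 - 0.890000)/(1.326400 - (-2.207900))
       = 1.633401
Iteration 2:
  f(2.080000) = 1.326400
  f(1.633401) = -0.332002
  x_3 = 1.633401 - (-0.332002)×(1.633401 - 2.080000)/(-0.332002 - 1.326400)
       = 1.722807
Iteration 3:
  f(1.633401) = -0.332002
  f(1.722807) = -0.031935
  x_4 = 1.722807 - (-0.031935)×(1.722807 - 1.633401)/(-0.031935 - (-0.332002))
       = 1.732323
Iteration 4:
  f(1.722807) = -0.031935
  f(1.732323) = 0.000941
  x_5 = 1.732323 - 0.000941×(1.732323 - 1.722807)/(0.000941 - (-0.031935))
       = 1.732050
Iteration 5:
  f(1.732323) = 0.000941
  f(1.732050) = -0.000003
  x_6 = 1.732050 - (-0.000003)×(1.732050 - 1.732323)/(-0.000003 - 0.000941)
       = 1.732051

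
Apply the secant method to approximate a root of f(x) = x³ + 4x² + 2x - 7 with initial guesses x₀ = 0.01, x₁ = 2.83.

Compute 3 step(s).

f(x) = x³ + 4x² + 2x - 7
x₀ = 0.01, x₁ = 2.83

Secant formula: x_{n+1} = x_n - f(x_n)(x_n - x_{n-1})/(f(x_n) - f(x_{n-1}))

Iteration 1:
  f(0.010000) = -6.979599
  f(2.830000) = 53.360787
  x_2 = 2.830000 - 53.360787×(2.830000 - 0.010000)/(53.360787 - (-6.979599))
       = 0.336191
Iteration 2:
  f(2.830000) = 53.360787
  f(0.336191) = -5.837524
  x_3 = 0.336191 - (-5.837524)×(0.336191 - 2.830000)/(-5.837524 - 53.360787)
       = 0.582104
Iteration 3:
  f(0.336191) = -5.837524
  f(0.582104) = -4.283166
  x_4 = 0.582104 - (-4.283166)×(0.582104 - 0.336191)/(-4.283166 - (-5.837524))
       = 1.259740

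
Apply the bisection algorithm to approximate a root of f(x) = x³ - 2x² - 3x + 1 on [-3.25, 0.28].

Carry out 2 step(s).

f(x) = x³ - 2x² - 3x + 1
Initial interval: [-3.25, 0.28]

Iteration 1:
  c_1 = (-3.250000 + 0.280000)/2 = -1.485000
  f(c_1) = f(-1.485000) = -2.230209
  f(a) × f(c) ≥ 0, new interval: [-1.485000, 0.280000]
Iteration 2:
  c_2 = (-1.485000 + 0.280000)/2 = -0.602500
  f(c_2) = f(-0.602500) = 1.862776
  f(a) × f(c) < 0, new interval: [-1.485000, -0.602500]

After 2 iteration(s), the approximation is c_2 = -0.602500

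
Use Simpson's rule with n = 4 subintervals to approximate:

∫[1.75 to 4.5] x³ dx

f(x) = x³
a = 1.75, b = 4.5, n = 4
h = (b - a)/n = 0.687500

Simpson's rule: (h/3)[f(x₀) + 4f(x₁) + 2f(x₂) + ... + f(xₙ)]

x_0 = 1.7500, f(x_0) = 5.359375, coefficient = 1
x_1 = 2.4375, f(x_1) = 14.482178, coefficient = 4
x_2 = 3.1250, f(x_2) = 30.517578, coefficient = 2
x_3 = 3.8125, f(x_3) = 55.415283, coefficient = 4
x_4 = 4.5000, f(x_4) = 91.125000, coefficient = 1

I ≈ (0.687500/3) × 437.109375 = 100.170898
Exact value: 100.170898
Error: 0.000000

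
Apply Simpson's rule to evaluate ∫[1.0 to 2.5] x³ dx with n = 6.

f(x) = x³
a = 1.0, b = 2.5, n = 6
h = (b - a)/n = 0.250000

Simpson's rule: (h/3)[f(x₀) + 4f(x₁) + 2f(x₂) + ... + f(xₙ)]

x_0 = 1.0000, f(x_0) = 1.000000, coefficient = 1
x_1 = 1.2500, f(x_1) = 1.953125, coefficient = 4
x_2 = 1.5000, f(x_2) = 3.375000, coefficient = 2
x_3 = 1.7500, f(x_3) = 5.359375, coefficient = 4
x_4 = 2.0000, f(x_4) = 8.000000, coefficient = 2
x_5 = 2.2500, f(x_5) = 11.390625, coefficient = 4
x_6 = 2.5000, f(x_6) = 15.625000, coefficient = 1

I ≈ (0.250000/3) × 114.187500 = 9.515625
Exact value: 9.515625
Error: 0.000000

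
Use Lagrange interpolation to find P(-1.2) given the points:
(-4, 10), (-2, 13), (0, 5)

Lagrange interpolation formula:
P(x) = Σ yᵢ × Lᵢ(x)
where Lᵢ(x) = Π_{j≠i} (x - xⱼ)/(xᵢ - xⱼ)

L_0(-1.2) = (-1.2 - (-2))/(-4 - (-2)) × (-1.2 - 0)/(-4 - 0) = -0.120000
L_1(-1.2) = (-1.2 - (-4))/(-2 - (-4)) × (-1.2 - 0)/(-2 - 0) = 0.840000
L_2(-1.2) = (-1.2 - (-4))/(0 - (-4)) × (-1.2 - (-2))/(0 - (-2)) = 0.280000

P(-1.2) = 10×L_0(-1.2) + 13×L_1(-1.2) + 5×L_2(-1.2)
P(-1.2) = 11.120000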